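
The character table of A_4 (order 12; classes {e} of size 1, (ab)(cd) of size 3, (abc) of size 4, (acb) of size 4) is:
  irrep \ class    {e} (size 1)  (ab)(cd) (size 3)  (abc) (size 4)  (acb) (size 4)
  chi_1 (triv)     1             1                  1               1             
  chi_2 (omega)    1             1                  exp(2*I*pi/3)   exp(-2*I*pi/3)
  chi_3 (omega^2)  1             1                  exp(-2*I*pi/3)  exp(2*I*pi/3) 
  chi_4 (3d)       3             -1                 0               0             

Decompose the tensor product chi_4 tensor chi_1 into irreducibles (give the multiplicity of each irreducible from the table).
chi_4 tensor chi_1 = chi_4 (all other irreducibles have multiplicity 0).

Solution. The character of a tensor product is the pointwise product (chi_4 * chi_1)(C) = chi_4(C) * chi_1(C):
  {e}: (3)*(1), (ab)(cd): (-1)*(1), (abc): (0)*(1), (acb): (0)*(1)
so (chi_4 * chi_1) takes values
  {e} -> 3, (ab)(cd) -> -1, (abc) -> 0, (acb) -> 0.
Now take the inner product of this character with each irreducible chi from the table, <chi_4*chi_1, chi> = (1/12) sum_C |C| (chi_4*chi_1)(C) conj(chi(C)):
  <chi_4*chi_1, chi_1> = (1/12)[1*(3)*conj(1) + 3*(-1)*conj(1) + 4*(0)*conj(1) + 4*(0)*conj(1)]
      = (1/12)[(3) + (-3) + (0) + (0)] = 0/12 = 0
  <chi_4*chi_1, chi_2> = (1/12)[1*(3)*conj(1) + 3*(-1)*conj(1) + 4*(0)*conj(exp(2*I*pi/3)) + 4*(0)*conj(exp(-2*I*pi/3))]
      = (1/12)[(3) + (-3) + (0) + (0)] = 0/12 = 0
  <chi_4*chi_1, chi_3> = (1/12)[1*(3)*conj(1) + 3*(-1)*conj(1) + 4*(0)*conj(exp(-2*I*pi/3)) + 4*(0)*conj(exp(2*I*pi/3))]
      = (1/12)[(3) + (-3) + (0) + (0)] = 0/12 = 0
  <chi_4*chi_1, chi_4> = (1/12)[1*(3)*conj(3) + 3*(-1)*conj(-1) + 4*(0)*conj(0) + 4*(0)*conj(0)]
      = (1/12)[(9) + (3) + (0) + (0)] = 12/12 = 1
(Exp terms are combined using exp(i*s)*conj(exp(i*t)) = exp(i*(s-t)), and sums of them are collapsed using the identity that for every m > 1 the m distinct m-th roots of unity sum to 0, e.g. 1 + exp(2*I*pi/3) + exp(-2*I*pi/3) = 0.)
Hence the multiplicities are chi_4: 1. Dimension check: dim(chi_4)*dim(chi_1) = 3*1 = 3 and sum (mult * dim) = 1*3 = 3.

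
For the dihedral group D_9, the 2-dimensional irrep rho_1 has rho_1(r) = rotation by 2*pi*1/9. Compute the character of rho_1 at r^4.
chi_{rho_1}(r^4) = 2*cos(2*pi*1*4/9) = -2*cos(pi/9)

Why: rho_1(r^4) is rotation by angle 2*pi*1*4/9, whose trace is 2*cos(2*pi*1*4/9) = -2*cos(pi/9).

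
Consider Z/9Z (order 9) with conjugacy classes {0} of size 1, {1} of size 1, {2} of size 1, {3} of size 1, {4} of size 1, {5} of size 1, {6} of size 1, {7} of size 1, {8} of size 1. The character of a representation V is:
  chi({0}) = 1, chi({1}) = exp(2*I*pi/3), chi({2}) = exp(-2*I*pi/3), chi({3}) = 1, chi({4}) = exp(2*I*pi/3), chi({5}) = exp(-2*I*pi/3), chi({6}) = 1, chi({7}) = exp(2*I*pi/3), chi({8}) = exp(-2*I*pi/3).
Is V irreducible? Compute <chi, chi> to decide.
Irreducible: <chi, chi> = 1.

Justification: <chi, chi> = (1/|G|) sum_C |C| * |chi(C)|^2 = (1/9)[1*|1|^2 + 1*|exp(2*I*pi/3)|^2 + 1*|exp(-2*I*pi/3)|^2 + 1*|1|^2 + 1*|exp(2*I*pi/3)|^2 + 1*|exp(-2*I*pi/3)|^2 + 1*|1|^2 + 1*|exp(2*I*pi/3)|^2 + 1*|exp(-2*I*pi/3)|^2]
  = (1/9)[(1) + (1) + (1) + (1) + (1) + (1) + (1) + (1) + (1)] = 9/9 = 1.
(Exp terms are combined using exp(i*s)*conj(exp(i*t)) = exp(i*(s-t)), and sums of them are collapsed using the identity that for every m > 1 the m distinct m-th roots of unity sum to 0, e.g. 1 + exp(2*I*pi/3) + exp(-2*I*pi/3) = 0.)
A character is irreducible iff <chi, chi> = 1, so this representation is irreducible.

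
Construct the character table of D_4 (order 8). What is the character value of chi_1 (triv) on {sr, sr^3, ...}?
Conjugacy classes: {e} of size 1, {r^2} of size 1, {r^1, r^3} of size 2, {s, sr^2, ...} of size 2, {sr, sr^3, ...} of size 2.
Character table:
  irrep \ class              {e} (size 1)  {r^2} (size 1)  {r^1, r^3} (size 2)  {s, sr^2, ...} (size 2)  {sr, sr^3, ...} (size 2)
  chi_1 (triv)               1             1               1                    1                        1                       
  chi_2 (sign: r->1, s->-1)  1             1               1                    -1                       -1                      
  chi_3 (r->-1, s->1)        1             1               -1                   1                        -1                      
  chi_4 (r->-1, s->-1)       1             1               -1                   -1                       1                       
  chi_5 (2d, j=1)            2             -2              0                    0                        0                       

Spot check: chi_1 (triv) on {sr, sr^3, ...} = 1.

Proof sketch: D_4 has order 2*4 = 8 with 5 conjugacy classes, hence 5 irreducibles. Sum of squared dims 1 + 1 + 1 + 1 + 4 = 8 = |G|. Linear characters come from the abelianisation; the 2-dimensional irreps have character r^k -> 2*cos(2*pi*j*k/4), reflections -> 0.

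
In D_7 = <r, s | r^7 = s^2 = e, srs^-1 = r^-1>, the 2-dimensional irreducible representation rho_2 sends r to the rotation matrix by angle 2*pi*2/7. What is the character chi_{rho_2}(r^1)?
chi_{rho_2}(r^1) = 2*cos(2*pi*2*1/7) = -2*cos(3*pi/7)

Working: rho_2(r^1) is rotation by angle 2*pi*2*1/7, whose trace is 2*cos(2*pi*2*1/7) = -2*cos(3*pi/7).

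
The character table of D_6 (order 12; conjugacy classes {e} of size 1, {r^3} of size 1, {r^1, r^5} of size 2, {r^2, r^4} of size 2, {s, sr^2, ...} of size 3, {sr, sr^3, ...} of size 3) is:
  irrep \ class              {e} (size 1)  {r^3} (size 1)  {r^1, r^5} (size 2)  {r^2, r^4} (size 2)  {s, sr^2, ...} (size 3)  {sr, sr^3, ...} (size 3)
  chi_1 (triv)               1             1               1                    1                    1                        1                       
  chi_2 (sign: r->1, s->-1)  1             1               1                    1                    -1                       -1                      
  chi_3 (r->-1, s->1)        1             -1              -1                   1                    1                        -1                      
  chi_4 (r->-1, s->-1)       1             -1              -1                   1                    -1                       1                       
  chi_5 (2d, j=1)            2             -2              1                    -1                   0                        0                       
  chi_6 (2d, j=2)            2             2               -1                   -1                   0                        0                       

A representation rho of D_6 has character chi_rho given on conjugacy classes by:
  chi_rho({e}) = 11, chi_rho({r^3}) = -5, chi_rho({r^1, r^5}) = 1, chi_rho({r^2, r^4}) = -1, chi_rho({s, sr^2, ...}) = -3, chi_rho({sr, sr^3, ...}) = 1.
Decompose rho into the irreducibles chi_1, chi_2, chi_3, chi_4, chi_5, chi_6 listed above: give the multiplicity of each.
Multiplicities: chi_1: 0, chi_2: 1, chi_3: 0, chi_4: 2, chi_5: 3, chi_6: 1.

Argument: Use <chi_rho, chi> = (1/|G|) sum_C |C| * chi_rho(C) * conj(chi(C)) with |G| = 12 for each irreducible chi in the table:
  <chi_rho, chi_1> = (1/12)[1*(11)*conj(1) + 1*(-5)*conj(1) + 2*(1)*conj(1) + 2*(-1)*conj(1) + 3*(-3)*conj(1) + 3*(1)*conj(1)]
      = (1/12)[(11) + (-5) + (2) + (-2) + (-9) + (3)] = 0/12 = 0
  <chi_rho, chi_2> = (1/12)[1*(11)*conj(1) + 1*(-5)*conj(1) + 2*(1)*conj(1) + 2*(-1)*conj(1) + 3*(-3)*conj(-1) + 3*(1)*conj(-1)]
      = (1/12)[(11) + (-5) + (2) + (-2) + (9) + (-3)] = 12/12 = 1
  <chi_rho, chi_3> = (1/12)[1*(11)*conj(1) + 1*(-5)*conj(-1) + 2*(1)*conj(-1) + 2*(-1)*conj(1) + 3*(-3)*conj(1) + 3*(1)*conj(-1)]
      = (1/12)[(11) + (5) + (-2) + (-2) + (-9) + (-3)] = 0/12 = 0
  <chi_rho, chi_4> = (1/12)[1*(11)*conj(1) + 1*(-5)*conj(-1) + 2*(1)*conj(-1) + 2*(-1)*conj(1) + 3*(-3)*conj(-1) + 3*(1)*conj(1)]
      = (1/12)[(11) + (5) + (-2) + (-2) + (9) + (3)] = 24/12 = 2
  <chi_rho, chi_5> = (1/12)[1*(11)*conj(2) + 1*(-5)*conj(-2) + 2*(1)*conj(1) + 2*(-1)*conj(-1) + 3*(-3)*conj(0) + 3*(1)*conj(0)]
      = (1/12)[(22) + (10) + (2) + (2) + (0) + (0)] = 36/12 = 3
  <chi_rho, chi_6> = (1/12)[1*(11)*conj(2) + 1*(-5)*conj(2) + 2*(1)*conj(-1) + 2*(-1)*conj(-1) + 3*(-3)*conj(0) + 3*(1)*conj(0)]
      = (1/12)[(22) + (-10) + (-2) + (2) + (0) + (0)] = 12/12 = 1
Dimension check: dim(rho) = sum (mult * dim) = 0*1 + 1*1 + 0*1 + 2*1 + 3*2 + 1*2 = 11 = chi_rho(e) = 11.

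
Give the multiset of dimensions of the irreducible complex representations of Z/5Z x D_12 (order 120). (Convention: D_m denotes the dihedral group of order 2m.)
Dimensions: 1, 1, 1, 1, 1, 1, 1, 1, 1, 1, 1, 1, 1, 1, 1, 1, 1, 1, 1, 1, 2, 2, 2, 2, 2, 2, 2, 2, 2, 2, 2, 2, 2, 2, 2, 2, 2, 2, 2, 2, 2, 2, 2, 2, 2

Why: There are 45 irreducibles (= number of conjugacy classes). Their dimensions d_i satisfy sum d_i^2 = |G| = 120: 1 + 1 + 1 + 1 + 1 + 1 + 1 + 1 + 1 + 1 + 1 + 1 + 1 + 1 + 1 + 1 + 1 + 1 + 1 + 1 + 4 + 4 + 4 + 4 + 4 + 4 + 4 + 4 + 4 + 4 + 4 + 4 + 4 + 4 + 4 + 4 + 4 + 4 + 4 + 4 + 4 + 4 + 4 + 4 + 4 = 120. (For the product with Z/5Z: each of the 5 1-dim characters of Z/5Z tensors with each irrep of D_12, giving 5 copies of each D_12-dimension.)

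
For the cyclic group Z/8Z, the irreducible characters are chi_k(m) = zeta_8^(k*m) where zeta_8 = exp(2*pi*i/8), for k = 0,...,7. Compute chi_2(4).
chi_2(4) = zeta_8^8 = 1

chi_2(4) = zeta_8^(2*4) = zeta_8^8. Since zeta_8^8 = 1, this equals zeta_8^0 = exp(2*pi*i*0/8) = 1.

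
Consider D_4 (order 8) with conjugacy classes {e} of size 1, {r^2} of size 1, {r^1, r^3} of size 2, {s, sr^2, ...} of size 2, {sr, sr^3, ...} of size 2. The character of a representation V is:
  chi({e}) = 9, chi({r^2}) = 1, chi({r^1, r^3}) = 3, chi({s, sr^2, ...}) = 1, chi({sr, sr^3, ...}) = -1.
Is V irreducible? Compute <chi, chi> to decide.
Not irreducible (reducible): <chi, chi> = 13 > 1.

Derivation: <chi, chi> = (1/|G|) sum_C |C| * |chi(C)|^2 = (1/8)[1*|9|^2 + 1*|1|^2 + 2*|3|^2 + 2*|1|^2 + 2*|-1|^2]
  = (1/8)[(81) + (1) + (18) + (2) + (2)] = 104/8 = 13.
A character is irreducible iff <chi, chi> = 1, so this representation is reducible.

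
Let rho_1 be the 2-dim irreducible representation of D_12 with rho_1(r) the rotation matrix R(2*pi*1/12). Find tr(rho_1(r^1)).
chi_{rho_1}(r^1) = 2*cos(2*pi*1*1/12) = sqrt(3)

Proof sketch: rho_1(r^1) is rotation by angle 2*pi*1*1/12, whose trace is 2*cos(2*pi*1*1/12) = sqrt(3).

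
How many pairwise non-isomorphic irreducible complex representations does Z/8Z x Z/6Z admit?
48

Derivation: The number of irreducible complex representations of a finite group equals its number of conjugacy classes. Z/8Z x Z/6Z is abelian of order 48, so every element is its own conjugacy class: 48 classes, so Z/8Z x Z/6Z (order 48) has exactly 48 irreducible complex representations.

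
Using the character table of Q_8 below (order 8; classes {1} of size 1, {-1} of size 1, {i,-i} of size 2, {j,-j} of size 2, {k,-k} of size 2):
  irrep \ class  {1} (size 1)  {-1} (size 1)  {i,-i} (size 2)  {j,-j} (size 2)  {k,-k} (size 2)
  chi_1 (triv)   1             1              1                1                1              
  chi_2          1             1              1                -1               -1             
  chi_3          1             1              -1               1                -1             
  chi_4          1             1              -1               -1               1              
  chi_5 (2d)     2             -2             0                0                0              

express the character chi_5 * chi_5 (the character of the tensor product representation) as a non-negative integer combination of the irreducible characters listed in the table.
chi_5 tensor chi_5 = chi_1 + chi_2 + chi_3 + chi_4 (all other irreducibles have multiplicity 0).

Derivation: The character of a tensor product is the pointwise product (chi_5 * chi_5)(C) = chi_5(C) * chi_5(C):
  {1}: (2)*(2), {-1}: (-2)*(-2), {i,-i}: (0)*(0), {j,-j}: (0)*(0), {k,-k}: (0)*(0)
so (chi_5 * chi_5) takes values
  {1} -> 4, {-1} -> 4, {i,-i} -> 0, {j,-j} -> 0, {k,-k} -> 0.
Now take the inner product of this character with each irreducible chi from the table, <chi_5*chi_5, chi> = (1/8) sum_C |C| (chi_5*chi_5)(C) conj(chi(C)):
  <chi_5*chi_5, chi_1> = (1/8)[1*(4)*conj(1) + 1*(4)*conj(1) + 2*(0)*conj(1) + 2*(0)*conj(1) + 2*(0)*conj(1)]
      = (1/8)[(4) + (4) + (0) + (0) + (0)] = 8/8 = 1
  <chi_5*chi_5, chi_2> = (1/8)[1*(4)*conj(1) + 1*(4)*conj(1) + 2*(0)*conj(1) + 2*(0)*conj(-1) + 2*(0)*conj(-1)]
      = (1/8)[(4) + (4) + (0) + (0) + (0)] = 8/8 = 1
  <chi_5*chi_5, chi_3> = (1/8)[1*(4)*conj(1) + 1*(4)*conj(1) + 2*(0)*conj(-1) + 2*(0)*conj(1) + 2*(0)*conj(-1)]
      = (1/8)[(4) + (4) + (0) + (0) + (0)] = 8/8 = 1
  <chi_5*chi_5, chi_4> = (1/8)[1*(4)*conj(1) + 1*(4)*conj(1) + 2*(0)*conj(-1) + 2*(0)*conj(-1) + 2*(0)*conj(1)]
      = (1/8)[(4) + (4) + (0) + (0) + (0)] = 8/8 = 1
  <chi_5*chi_5, chi_5> = (1/8)[1*(4)*conj(2) + 1*(4)*conj(-2) + 2*(0)*conj(0) + 2*(0)*conj(0) + 2*(0)*conj(0)]
      = (1/8)[(8) + (-8) + (0) + (0) + (0)] = 0/8 = 0
Hence the multiplicities are chi_1: 1, chi_2: 1, chi_3: 1, chi_4: 1. Dimension check: dim(chi_5)*dim(chi_5) = 2*2 = 4 and sum (mult * dim) = 1*1 + 1*1 + 1*1 + 1*1 = 4.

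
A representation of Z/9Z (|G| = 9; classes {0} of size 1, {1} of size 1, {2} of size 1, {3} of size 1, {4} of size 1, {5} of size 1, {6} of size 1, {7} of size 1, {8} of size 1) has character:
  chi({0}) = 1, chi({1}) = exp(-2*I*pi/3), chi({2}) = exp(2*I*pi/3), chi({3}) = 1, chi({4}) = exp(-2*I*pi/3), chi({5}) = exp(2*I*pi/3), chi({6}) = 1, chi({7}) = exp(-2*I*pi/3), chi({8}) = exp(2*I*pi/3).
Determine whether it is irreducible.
Irreducible: <chi, chi> = 1.

Argument: <chi, chi> = (1/|G|) sum_C |C| * |chi(C)|^2 = (1/9)[1*|1|^2 + 1*|exp(-2*I*pi/3)|^2 + 1*|exp(2*I*pi/3)|^2 + 1*|1|^2 + 1*|exp(-2*I*pi/3)|^2 + 1*|exp(2*I*pi/3)|^2 + 1*|1|^2 + 1*|exp(-2*I*pi/3)|^2 + 1*|exp(2*I*pi/3)|^2]
  = (1/9)[(1) + (1) + (1) + (1) + (1) + (1) + (1) + (1) + (1)] = 9/9 = 1.
(Exp terms are combined using exp(i*s)*conj(exp(i*t)) = exp(i*(s-t)), and sums of them are collapsed using the identity that for every m > 1 the m distinct m-th roots of unity sum to 0, e.g. 1 + exp(2*I*pi/3) + exp(-2*I*pi/3) = 0.)
A character is irreducible iff <chi, chi> = 1, so this representation is irreducible.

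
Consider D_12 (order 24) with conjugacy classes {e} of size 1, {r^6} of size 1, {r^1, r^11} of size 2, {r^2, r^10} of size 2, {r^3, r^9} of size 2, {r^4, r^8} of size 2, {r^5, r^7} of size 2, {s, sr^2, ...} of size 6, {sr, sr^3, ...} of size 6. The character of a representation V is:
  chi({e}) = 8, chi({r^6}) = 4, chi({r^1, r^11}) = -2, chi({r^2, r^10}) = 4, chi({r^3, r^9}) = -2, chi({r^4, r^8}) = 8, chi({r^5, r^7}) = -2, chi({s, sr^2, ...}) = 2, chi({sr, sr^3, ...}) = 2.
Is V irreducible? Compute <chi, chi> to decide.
Not irreducible (reducible): <chi, chi> = 13 > 1.

<chi, chi> = (1/|G|) sum_C |C| * |chi(C)|^2 = (1/24)[1*|8|^2 + 1*|4|^2 + 2*|-2|^2 + 2*|4|^2 + 2*|-2|^2 + 2*|8|^2 + 2*|-2|^2 + 6*|2|^2 + 6*|2|^2]
  = (1/24)[(64) + (16) + (8) + (32) + (8) + (128) + (8) + (24) + (24)] = 312/24 = 13.
A character is irreducible iff <chi, chi> = 1, so this representation is reducible.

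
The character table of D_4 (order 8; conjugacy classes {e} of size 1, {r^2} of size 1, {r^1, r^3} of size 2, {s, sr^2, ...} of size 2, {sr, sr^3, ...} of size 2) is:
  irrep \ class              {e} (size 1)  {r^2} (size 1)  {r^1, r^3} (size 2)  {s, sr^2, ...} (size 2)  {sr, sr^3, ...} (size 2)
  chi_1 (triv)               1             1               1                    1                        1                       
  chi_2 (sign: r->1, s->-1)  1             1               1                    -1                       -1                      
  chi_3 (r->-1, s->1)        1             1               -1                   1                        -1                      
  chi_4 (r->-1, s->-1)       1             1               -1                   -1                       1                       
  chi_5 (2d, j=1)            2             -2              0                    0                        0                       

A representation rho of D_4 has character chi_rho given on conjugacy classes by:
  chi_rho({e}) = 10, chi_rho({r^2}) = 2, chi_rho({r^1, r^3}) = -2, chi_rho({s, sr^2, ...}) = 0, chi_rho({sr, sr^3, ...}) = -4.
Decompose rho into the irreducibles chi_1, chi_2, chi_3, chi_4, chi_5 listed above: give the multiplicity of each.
Multiplicities: chi_1: 0, chi_2: 2, chi_3: 3, chi_4: 1, chi_5: 2.

Working: Use <chi_rho, chi> = (1/|G|) sum_C |C| * chi_rho(C) * conj(chi(C)) with |G| = 8 for each irreducible chi in the table:
  <chi_rho, chi_1> = (1/8)[1*(10)*conj(1) + 1*(2)*conj(1) + 2*(-2)*conj(1) + 2*(0)*conj(1) + 2*(-4)*conj(1)]
      = (1/8)[(10) + (2) + (-4) + (0) + (-8)] = 0/8 = 0
  <chi_rho, chi_2> = (1/8)[1*(10)*conj(1) + 1*(2)*conj(1) + 2*(-2)*conj(1) + 2*(0)*conj(-1) + 2*(-4)*conj(-1)]
      = (1/8)[(10) + (2) + (-4) + (0) + (8)] = 16/8 = 2
  <chi_rho, chi_3> = (1/8)[1*(10)*conj(1) + 1*(2)*conj(1) + 2*(-2)*conj(-1) + 2*(0)*conj(1) + 2*(-4)*conj(-1)]
      = (1/8)[(10) + (2) + (4) + (0) + (8)] = 24/8 = 3
  <chi_rho, chi_4> = (1/8)[1*(10)*conj(1) + 1*(2)*conj(1) + 2*(-2)*conj(-1) + 2*(0)*conj(-1) + 2*(-4)*conj(1)]
      = (1/8)[(10) + (2) + (4) + (0) + (-8)] = 8/8 = 1
  <chi_rho, chi_5> = (1/8)[1*(10)*conj(2) + 1*(2)*conj(-2) + 2*(-2)*conj(0) + 2*(0)*conj(0) + 2*(-4)*conj(0)]
      = (1/8)[(20) + (-4) + (0) + (0) + (0)] = 16/8 = 2
Dimension check: dim(rho) = sum (mult * dim) = 0*1 + 2*1 + 3*1 + 1*1 + 2*2 = 10 = chi_rho(e) = 10.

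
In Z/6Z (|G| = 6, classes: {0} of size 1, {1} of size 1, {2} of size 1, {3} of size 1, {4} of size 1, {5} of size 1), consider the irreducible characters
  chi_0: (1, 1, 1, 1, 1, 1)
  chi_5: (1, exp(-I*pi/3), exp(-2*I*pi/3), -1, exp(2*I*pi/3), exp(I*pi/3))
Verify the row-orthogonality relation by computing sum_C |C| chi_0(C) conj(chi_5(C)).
Sum = 0; so <chi_0, chi_5> = 0 (distinct irreducibles are orthogonal).

Justification: Compute term by term over conjugacy classes (|C| * chi_0(C) * conj(chi_5(C))):
  1*(1)*conj(1) + 1*(1)*conj(exp(-I*pi/3)) + 1*(1)*conj(exp(-2*I*pi/3)) + 1*(1)*conj(-1) + 1*(1)*conj(exp(2*I*pi/3)) + 1*(1)*conj(exp(I*pi/3))
  = (1) + (exp(I*pi/3)) + (exp(2*I*pi/3)) + (-1) + (exp(-2*I*pi/3)) + (exp(-I*pi/3))
  = 0.
(Exp terms are combined using exp(i*s)*conj(exp(i*t)) = exp(i*(s-t)), and sums of them are collapsed using the identity that for every m > 1 the m distinct m-th roots of unity sum to 0, e.g. 1 + exp(2*I*pi/3) + exp(-2*I*pi/3) = 0.)
Dividing by |G| = 6 gives 0/6 = 0, matching the row-orthogonality relation <chi_0, chi_5> = [chi_0 = chi_5].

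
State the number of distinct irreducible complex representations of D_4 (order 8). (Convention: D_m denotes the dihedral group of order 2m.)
5

Working: The number of irreducible complex representations of a finite group equals its number of conjugacy classes. D_4 has 5 conjugacy classes (n/2 + 3 for n even), so D_4 (order 8) has exactly 5 irreducible complex representations.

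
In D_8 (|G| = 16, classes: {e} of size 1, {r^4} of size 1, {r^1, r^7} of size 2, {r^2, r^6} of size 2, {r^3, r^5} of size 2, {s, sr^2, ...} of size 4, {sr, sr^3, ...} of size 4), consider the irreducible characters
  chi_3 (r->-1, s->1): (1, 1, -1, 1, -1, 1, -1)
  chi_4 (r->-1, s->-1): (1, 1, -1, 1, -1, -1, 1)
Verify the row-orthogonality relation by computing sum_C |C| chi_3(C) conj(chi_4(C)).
Sum = 0; so <chi_3, chi_4> = 0 (distinct irreducibles are orthogonal).

Details: Compute term by term over conjugacy classes (|C| * chi_3(C) * conj(chi_4(C))):
  1*(1)*conj(1) + 1*(1)*conj(1) + 2*(-1)*conj(-1) + 2*(1)*conj(1) + 2*(-1)*conj(-1) + 4*(1)*conj(-1) + 4*(-1)*conj(1)
  = (1) + (1) + (2) + (2) + (2) + (-4) + (-4)
  = 0.
Dividing by |G| = 16 gives 0/16 = 0, matching the row-orthogonality relation <chi_3, chi_4> = [chi_3 = chi_4].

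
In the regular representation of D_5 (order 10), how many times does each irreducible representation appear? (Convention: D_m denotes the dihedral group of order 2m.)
Each irreducible V_i of dimension d_i appears with multiplicity d_i, i.e. rho_reg = (direct sum over all irreducibles V_i) d_i V_i. The irreducible dimensions for D_5 are 1, 1, 2, 2: 2 irreducibles of dimension 1, each with multiplicity 1; 2 irreducibles of dimension 2, each with multiplicity 2. Total dimension 2*1*1 + 2*2*2 = 10 = |G|.

Derivation: General theorem: in the regular representation of a finite group G, each irreducible appears with multiplicity equal to its dimension. Check: dim(rho_reg) = sum d_i^2 = 1 + 1 + 4 + 4 = 10 = |G|.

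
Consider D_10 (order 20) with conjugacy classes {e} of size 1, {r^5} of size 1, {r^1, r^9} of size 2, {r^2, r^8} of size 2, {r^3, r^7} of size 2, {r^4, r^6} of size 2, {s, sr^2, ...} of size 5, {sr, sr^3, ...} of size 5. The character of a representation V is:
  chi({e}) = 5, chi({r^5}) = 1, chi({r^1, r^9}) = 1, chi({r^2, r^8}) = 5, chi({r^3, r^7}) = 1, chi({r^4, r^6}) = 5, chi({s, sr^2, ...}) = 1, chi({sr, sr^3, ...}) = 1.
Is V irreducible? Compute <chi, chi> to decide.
Not irreducible (reducible): <chi, chi> = 7 > 1.

Argument: <chi, chi> = (1/|G|) sum_C |C| * |chi(C)|^2 = (1/20)[1*|5|^2 + 1*|1|^2 + 2*|1|^2 + 2*|5|^2 + 2*|1|^2 + 2*|5|^2 + 5*|1|^2 + 5*|1|^2]
  = (1/20)[(25) + (1) + (2) + (50) + (2) + (50) + (5) + (5)] = 140/20 = 7.
A character is irreducible iff <chi, chi> = 1, so this representation is reducible.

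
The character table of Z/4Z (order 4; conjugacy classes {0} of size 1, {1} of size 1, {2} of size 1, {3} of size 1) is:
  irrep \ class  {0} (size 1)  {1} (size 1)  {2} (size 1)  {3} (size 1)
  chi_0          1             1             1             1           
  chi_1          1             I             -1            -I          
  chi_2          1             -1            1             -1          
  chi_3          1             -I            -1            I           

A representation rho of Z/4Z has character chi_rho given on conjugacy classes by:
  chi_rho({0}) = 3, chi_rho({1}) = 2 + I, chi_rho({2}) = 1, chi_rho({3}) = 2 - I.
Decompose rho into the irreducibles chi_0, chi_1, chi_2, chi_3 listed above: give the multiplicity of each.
Multiplicities: chi_0: 2, chi_1: 1, chi_2: 0, chi_3: 0.

Proof sketch: Use <chi_rho, chi> = (1/|G|) sum_C |C| * chi_rho(C) * conj(chi(C)) with |G| = 4 for each irreducible chi in the table:
  <chi_rho, chi_0> = (1/4)[1*(3)*conj(1) + 1*(2 + I)*conj(1) + 1*(1)*conj(1) + 1*(2 - I)*conj(1)]
      = (1/4)[(3) + (2 + I) + (1) + (2 - I)] = 8/4 = 2
  <chi_rho, chi_1> = (1/4)[1*(3)*conj(1) + 1*(2 + I)*conj(I) + 1*(1)*conj(-1) + 1*(2 - I)*conj(-I)]
      = (1/4)[(3) + (1 - 2*I) + (-1) + (1 + 2*I)] = 4/4 = 1
  <chi_rho, chi_2> = (1/4)[1*(3)*conj(1) + 1*(2 + I)*conj(-1) + 1*(1)*conj(1) + 1*(2 - I)*conj(-1)]
      = (1/4)[(3) + (-2 - I) + (1) + (-2 + I)] = 0/4 = 0
  <chi_rho, chi_3> = (1/4)[1*(3)*conj(1) + 1*(2 + I)*conj(-I) + 1*(1)*conj(-1) + 1*(2 - I)*conj(I)]
      = (1/4)[(3) + (-1 + 2*I) + (-1) + (-1 - 2*I)] = 0/4 = 0
(Exp terms are combined using exp(i*s)*conj(exp(i*t)) = exp(i*(s-t)), and sums of them are collapsed using the identity that for every m > 1 the m distinct m-th roots of unity sum to 0, e.g. 1 + exp(2*I*pi/3) + exp(-2*I*pi/3) = 0.)
Dimension check: dim(rho) = sum (mult * dim) = 2*1 + 1*1 + 0*1 + 0*1 = 3 = chi_rho(e) = 3.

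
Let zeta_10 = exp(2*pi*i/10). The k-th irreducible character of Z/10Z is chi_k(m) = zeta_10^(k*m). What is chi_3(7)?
chi_3(7) = zeta_10^21 = exp(I*pi/5)

chi_3(7) = zeta_10^(3*7) = zeta_10^21. Since zeta_10^10 = 1, this equals zeta_10^1 = exp(2*pi*i*1/10) = exp(I*pi/5).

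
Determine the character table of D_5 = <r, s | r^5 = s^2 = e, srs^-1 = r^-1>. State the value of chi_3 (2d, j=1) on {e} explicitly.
Conjugacy classes: {e} of size 1, {r^1, r^4} of size 2, {r^2, r^3} of size 2, {s, sr, ..., sr^4} of size 5.
Character table:
  irrep \ class              {e} (size 1)  {r^1, r^4} (size 2)  {r^2, r^3} (size 2)  {s, sr, ..., sr^4} (size 5)
  chi_1 (triv)               1             1                    1                    1                          
  chi_2 (sign: r->1, s->-1)  1             1                    1                    -1                         
  chi_3 (2d, j=1)            2             -1/2 + sqrt(5)/2     -sqrt(5)/2 - 1/2     0                          
  chi_4 (2d, j=2)            2             -sqrt(5)/2 - 1/2     -1/2 + sqrt(5)/2     0                          

Spot check: chi_3 (2d, j=1) on {e} = 2.

Derivation: D_5 has order 2*5 = 10 with 4 conjugacy classes, hence 4 irreducibles. Sum of squared dims 1 + 1 + 4 + 4 = 10 = |G|. Linear characters come from the abelianisation; the 2-dimensional irreps have character r^k -> 2*cos(2*pi*j*k/5), reflections -> 0.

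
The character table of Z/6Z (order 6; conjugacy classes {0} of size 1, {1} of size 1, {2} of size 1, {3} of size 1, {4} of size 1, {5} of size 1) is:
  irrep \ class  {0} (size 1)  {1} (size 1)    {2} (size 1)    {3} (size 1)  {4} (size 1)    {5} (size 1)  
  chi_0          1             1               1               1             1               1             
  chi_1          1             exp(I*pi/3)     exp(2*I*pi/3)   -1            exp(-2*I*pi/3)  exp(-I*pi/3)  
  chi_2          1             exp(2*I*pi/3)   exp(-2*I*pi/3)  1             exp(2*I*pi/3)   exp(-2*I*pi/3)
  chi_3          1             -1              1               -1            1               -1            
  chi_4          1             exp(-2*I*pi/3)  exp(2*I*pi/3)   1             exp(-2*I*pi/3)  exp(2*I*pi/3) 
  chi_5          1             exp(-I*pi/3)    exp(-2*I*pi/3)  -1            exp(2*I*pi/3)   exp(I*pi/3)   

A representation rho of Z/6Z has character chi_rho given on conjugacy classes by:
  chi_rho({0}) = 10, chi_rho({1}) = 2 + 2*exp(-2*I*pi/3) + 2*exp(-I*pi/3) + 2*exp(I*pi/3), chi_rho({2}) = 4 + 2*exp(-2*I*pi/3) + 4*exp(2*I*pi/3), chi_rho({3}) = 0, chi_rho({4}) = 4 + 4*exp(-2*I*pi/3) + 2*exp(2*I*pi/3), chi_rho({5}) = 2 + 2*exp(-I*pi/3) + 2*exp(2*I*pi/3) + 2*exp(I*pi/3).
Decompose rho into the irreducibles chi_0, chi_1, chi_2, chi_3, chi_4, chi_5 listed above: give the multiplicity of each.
Multiplicities: chi_0: 3, chi_1: 2, chi_2: 0, chi_3: 1, chi_4: 2, chi_5: 2.

Explanation: Use <chi_rho, chi> = (1/|G|) sum_C |C| * chi_rho(C) * conj(chi(C)) with |G| = 6 for each irreducible chi in the table:
  <chi_rho, chi_0> = (1/6)[1*(10)*conj(1) + 1*(2 + 2*exp(-2*I*pi/3) + 2*exp(-I*pi/3) + 2*exp(I*pi/3))*conj(1) + 1*(4 + 2*exp(-2*I*pi/3) + 4*exp(2*I*pi/3))*conj(1) + 1*(0)*conj(1) + 1*(4 + 4*exp(-2*I*pi/3) + 2*exp(2*I*pi/3))*conj(1) + 1*(2 + 2*exp(-I*pi/3) + 2*exp(2*I*pi/3) + 2*exp(I*pi/3))*conj(1)]
      = (1/6)[(10) + (2 + 2*exp(-2*I*pi/3) + 2*exp(-I*pi/3) + 2*exp(I*pi/3)) + (4 + 2*exp(-2*I*pi/3) + 4*exp(2*I*pi/3)) + (0) + (4 + 4*exp(-2*I*pi/3) + 2*exp(2*I*pi/3)) + (2 + 2*exp(-I*pi/3) + 2*exp(2*I*pi/3) + 2*exp(I*pi/3))] = 18/6 = 3
  <chi_rho, chi_1> = (1/6)[1*(10)*conj(1) + 1*(2 + 2*exp(-2*I*pi/3) + 2*exp(-I*pi/3) + 2*exp(I*pi/3))*conj(exp(I*pi/3)) + 1*(4 + 2*exp(-2*I*pi/3) + 4*exp(2*I*pi/3))*conj(exp(2*I*pi/3)) + 1*(0)*conj(-1) + 1*(4 + 4*exp(-2*I*pi/3) + 2*exp(2*I*pi/3))*conj(exp(-2*I*pi/3)) + 1*(2 + 2*exp(-I*pi/3) + 2*exp(2*I*pi/3) + 2*exp(I*pi/3))*conj(exp(-I*pi/3))]
      = (1/6)[(10) + (2*exp(-2*I*pi/3) + 2*exp(-I*pi/3)) + (4 + 4*exp(-2*I*pi/3) + 2*exp(2*I*pi/3)) + (0) + (4 + 2*exp(-2*I*pi/3) + 4*exp(2*I*pi/3)) + (2*exp(2*I*pi/3) + 2*exp(I*pi/3))] = 12/6 = 2
  <chi_rho, chi_2> = (1/6)[1*(10)*conj(1) + 1*(2 + 2*exp(-2*I*pi/3) + 2*exp(-I*pi/3) + 2*exp(I*pi/3))*conj(exp(2*I*pi/3)) + 1*(4 + 2*exp(-2*I*pi/3) + 4*exp(2*I*pi/3))*conj(exp(-2*I*pi/3)) + 1*(0)*conj(1) + 1*(4 + 4*exp(-2*I*pi/3) + 2*exp(2*I*pi/3))*conj(exp(2*I*pi/3)) + 1*(2 + 2*exp(-I*pi/3) + 2*exp(2*I*pi/3) + 2*exp(I*pi/3))*conj(exp(-2*I*pi/3))]
      = (1/6)[(10) + (-2 + 2*exp(-2*I*pi/3) + 2*exp(-I*pi/3) + 2*exp(2*I*pi/3)) + (-2) + (0) + (-2) + (-2 + 2*exp(-2*I*pi/3) + 2*exp(2*I*pi/3) + 2*exp(I*pi/3))] = 0/6 = 0
  <chi_rho, chi_3> = (1/6)[1*(10)*conj(1) + 1*(2 + 2*exp(-2*I*pi/3) + 2*exp(-I*pi/3) + 2*exp(I*pi/3))*conj(-1) + 1*(4 + 2*exp(-2*I*pi/3) + 4*exp(2*I*pi/3))*conj(1) + 1*(0)*conj(-1) + 1*(4 + 4*exp(-2*I*pi/3) + 2*exp(2*I*pi/3))*conj(1) + 1*(2 + 2*exp(-I*pi/3) + 2*exp(2*I*pi/3) + 2*exp(I*pi/3))*conj(-1)]
      = (1/6)[(10) + (-2 - 2*exp(I*pi/3) - 2*exp(-I*pi/3) - 2*exp(-2*I*pi/3)) + (4 + 2*exp(-2*I*pi/3) + 4*exp(2*I*pi/3)) + (0) + (4 + 4*exp(-2*I*pi/3) + 2*exp(2*I*pi/3)) + (-2 - 2*exp(I*pi/3) - 2*exp(2*I*pi/3) - 2*exp(-I*pi/3))] = 6/6 = 1
  <chi_rho, chi_4> = (1/6)[1*(10)*conj(1) + 1*(2 + 2*exp(-2*I*pi/3) + 2*exp(-I*pi/3) + 2*exp(I*pi/3))*conj(exp(-2*I*pi/3)) + 1*(4 + 2*exp(-2*I*pi/3) + 4*exp(2*I*pi/3))*conj(exp(2*I*pi/3)) + 1*(0)*conj(1) + 1*(4 + 4*exp(-2*I*pi/3) + 2*exp(2*I*pi/3))*conj(exp(-2*I*pi/3)) + 1*(2 + 2*exp(-I*pi/3) + 2*exp(2*I*pi/3) + 2*exp(I*pi/3))*conj(exp(2*I*pi/3))]
      = (1/6)[(10) + (2*exp(2*I*pi/3) + 2*exp(I*pi/3)) + (4 + 4*exp(-2*I*pi/3) + 2*exp(2*I*pi/3)) + (0) + (4 + 2*exp(-2*I*pi/3) + 4*exp(2*I*pi/3)) + (2*exp(-2*I*pi/3) + 2*exp(-I*pi/3))] = 12/6 = 2
  <chi_rho, chi_5> = (1/6)[1*(10)*conj(1) + 1*(2 + 2*exp(-2*I*pi/3) + 2*exp(-I*pi/3) + 2*exp(I*pi/3))*conj(exp(-I*pi/3)) + 1*(4 + 2*exp(-2*I*pi/3) + 4*exp(2*I*pi/3))*conj(exp(-2*I*pi/3)) + 1*(0)*conj(-1) + 1*(4 + 4*exp(-2*I*pi/3) + 2*exp(2*I*pi/3))*conj(exp(2*I*pi/3)) + 1*(2 + 2*exp(-I*pi/3) + 2*exp(2*I*pi/3) + 2*exp(I*pi/3))*conj(exp(I*pi/3))]
      = (1/6)[(10) + (2 + 2*exp(-I*pi/3) + 2*exp(2*I*pi/3) + 2*exp(I*pi/3)) + (-2) + (0) + (-2) + (2 + 2*exp(-2*I*pi/3) + 2*exp(-I*pi/3) + 2*exp(I*pi/3))] = 12/6 = 2
(Exp terms are combined using exp(i*s)*conj(exp(i*t)) = exp(i*(s-t)), and sums of them are collapsed using the identity that for every m > 1 the m distinct m-th roots of unity sum to 0, e.g. 1 + exp(2*I*pi/3) + exp(-2*I*pi/3) = 0.)
Dimension check: dim(rho) = sum (mult * dim) = 3*1 + 2*1 + 0*1 + 1*1 + 2*1 + 2*1 = 10 = chi_rho(e) = 10.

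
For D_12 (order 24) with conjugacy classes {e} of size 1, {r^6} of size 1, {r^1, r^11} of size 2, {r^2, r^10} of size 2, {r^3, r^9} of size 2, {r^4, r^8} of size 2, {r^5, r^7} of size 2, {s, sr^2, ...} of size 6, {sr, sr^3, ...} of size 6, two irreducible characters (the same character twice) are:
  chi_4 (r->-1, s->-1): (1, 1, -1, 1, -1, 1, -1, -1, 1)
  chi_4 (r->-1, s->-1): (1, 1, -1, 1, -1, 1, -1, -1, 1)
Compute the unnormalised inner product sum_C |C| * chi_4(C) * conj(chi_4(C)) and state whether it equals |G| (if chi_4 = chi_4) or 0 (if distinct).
Sum = 24 = |G| = 24; so <chi_4, chi_4> = 1 (norm-1 confirms irreducibility).

Justification: Compute term by term over conjugacy classes (|C| * chi_4(C) * conj(chi_4(C))):
  1*(1)*conj(1) + 1*(1)*conj(1) + 2*(-1)*conj(-1) + 2*(1)*conj(1) + 2*(-1)*conj(-1) + 2*(1)*conj(1) + 2*(-1)*conj(-1) + 6*(-1)*conj(-1) + 6*(1)*conj(1)
  = (1) + (1) + (2) + (2) + (2) + (2) + (2) + (6) + (6)
  = 24.
Dividing by |G| = 24 gives 24/24 = 1, matching the row-orthogonality relation <chi_4, chi_4> = [chi_4 = chi_4].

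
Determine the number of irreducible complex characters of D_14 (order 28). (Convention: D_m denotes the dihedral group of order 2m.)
10

Why: The number of irreducible complex representations of a finite group equals its number of conjugacy classes. D_14 has 10 conjugacy classes (n/2 + 3 for n even), so D_14 (order 28) has exactly 10 irreducible complex representations.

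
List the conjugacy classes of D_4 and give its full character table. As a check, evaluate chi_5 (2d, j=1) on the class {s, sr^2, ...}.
Conjugacy classes: {e} of size 1, {r^2} of size 1, {r^1, r^3} of size 2, {s, sr^2, ...} of size 2, {sr, sr^3, ...} of size 2.
Character table:
  irrep \ class              {e} (size 1)  {r^2} (size 1)  {r^1, r^3} (size 2)  {s, sr^2, ...} (size 2)  {sr, sr^3, ...} (size 2)
  chi_1 (triv)               1             1               1                    1                        1                       
  chi_2 (sign: r->1, s->-1)  1             1               1                    -1                       -1                      
  chi_3 (r->-1, s->1)        1             1               -1                   1                        -1                      
  chi_4 (r->-1, s->-1)       1             1               -1                   -1                       1                       
  chi_5 (2d, j=1)            2             -2              0                    0                        0                       

Spot check: chi_5 (2d, j=1) on {s, sr^2, ...} = 0.

Explanation: D_4 has order 2*4 = 8 with 5 conjugacy classes, hence 5 irreducibles. Sum of squared dims 1 + 1 + 1 + 1 + 4 = 8 = |G|. Linear characters come from the abelianisation; the 2-dimensional irreps have character r^k -> 2*cos(2*pi*j*k/4), reflections -> 0.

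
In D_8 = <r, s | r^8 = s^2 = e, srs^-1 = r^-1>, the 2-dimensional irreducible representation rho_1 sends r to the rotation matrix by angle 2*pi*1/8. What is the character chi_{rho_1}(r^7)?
chi_{rho_1}(r^7) = 2*cos(2*pi*1*7/8) = sqrt(2)

Solution. rho_1(r^7) is rotation by angle 2*pi*1*7/8, whose trace is 2*cos(2*pi*1*7/8) = sqrt(2).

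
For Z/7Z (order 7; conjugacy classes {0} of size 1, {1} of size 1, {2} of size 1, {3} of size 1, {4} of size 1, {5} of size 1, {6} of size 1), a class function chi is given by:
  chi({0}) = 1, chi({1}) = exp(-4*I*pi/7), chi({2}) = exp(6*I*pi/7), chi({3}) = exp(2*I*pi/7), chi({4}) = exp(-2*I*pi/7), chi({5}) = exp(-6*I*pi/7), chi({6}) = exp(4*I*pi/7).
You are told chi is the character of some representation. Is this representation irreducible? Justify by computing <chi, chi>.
Irreducible: <chi, chi> = 1.

Solution. <chi, chi> = (1/|G|) sum_C |C| * |chi(C)|^2 = (1/7)[1*|1|^2 + 1*|exp(-4*I*pi/7)|^2 + 1*|exp(6*I*pi/7)|^2 + 1*|exp(2*I*pi/7)|^2 + 1*|exp(-2*I*pi/7)|^2 + 1*|exp(-6*I*pi/7)|^2 + 1*|exp(4*I*pi/7)|^2]
  = (1/7)[(1) + (1) + (1) + (1) + (1) + (1) + (1)] = 7/7 = 1.
(Exp terms are combined using exp(i*s)*conj(exp(i*t)) = exp(i*(s-t)), and sums of them are collapsed using the identity that for every m > 1 the m distinct m-th roots of unity sum to 0, e.g. 1 + exp(2*I*pi/3) + exp(-2*I*pi/3) = 0.)
A character is irreducible iff <chi, chi> = 1, so this representation is irreducible.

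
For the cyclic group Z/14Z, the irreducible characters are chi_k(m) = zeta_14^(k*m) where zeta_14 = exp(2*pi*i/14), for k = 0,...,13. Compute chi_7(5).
chi_7(5) = zeta_14^35 = -1

Justification: chi_7(5) = zeta_14^(7*5) = zeta_14^35. Since zeta_14^14 = 1, this equals zeta_14^7 = exp(2*pi*i*7/14) = -1.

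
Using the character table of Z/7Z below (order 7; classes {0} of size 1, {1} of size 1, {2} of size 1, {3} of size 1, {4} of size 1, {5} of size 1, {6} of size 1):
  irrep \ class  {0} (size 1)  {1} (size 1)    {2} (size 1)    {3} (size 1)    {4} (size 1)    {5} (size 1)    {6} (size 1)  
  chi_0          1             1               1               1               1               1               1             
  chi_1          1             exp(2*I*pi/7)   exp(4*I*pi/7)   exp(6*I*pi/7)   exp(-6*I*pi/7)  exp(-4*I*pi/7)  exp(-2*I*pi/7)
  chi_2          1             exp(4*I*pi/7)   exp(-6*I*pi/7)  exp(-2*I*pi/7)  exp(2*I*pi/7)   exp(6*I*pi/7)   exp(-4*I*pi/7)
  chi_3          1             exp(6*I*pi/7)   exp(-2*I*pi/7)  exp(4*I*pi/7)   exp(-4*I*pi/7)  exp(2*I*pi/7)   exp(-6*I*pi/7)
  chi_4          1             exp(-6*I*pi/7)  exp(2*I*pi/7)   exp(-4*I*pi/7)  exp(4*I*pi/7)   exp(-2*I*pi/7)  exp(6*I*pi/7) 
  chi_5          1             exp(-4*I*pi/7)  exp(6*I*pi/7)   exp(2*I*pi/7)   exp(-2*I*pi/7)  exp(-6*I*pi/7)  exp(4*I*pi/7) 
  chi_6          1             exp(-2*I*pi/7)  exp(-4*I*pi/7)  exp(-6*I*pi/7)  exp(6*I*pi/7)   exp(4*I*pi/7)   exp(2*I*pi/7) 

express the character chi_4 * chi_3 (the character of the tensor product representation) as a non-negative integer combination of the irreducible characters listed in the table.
chi_4 tensor chi_3 = chi_0 (all other irreducibles have multiplicity 0).

Argument: The character of a tensor product is the pointwise product (chi_4 * chi_3)(C) = chi_4(C) * chi_3(C):
  {0}: (1)*(1), {1}: (exp(-6*I*pi/7))*(exp(6*I*pi/7)), {2}: (exp(2*I*pi/7))*(exp(-2*I*pi/7)), {3}: (exp(-4*I*pi/7))*(exp(4*I*pi/7)), {4}: (exp(4*I*pi/7))*(exp(-4*I*pi/7)), {5}: (exp(-2*I*pi/7))*(exp(2*I*pi/7)), {6}: (exp(6*I*pi/7))*(exp(-6*I*pi/7))
so (chi_4 * chi_3) takes values
  {0} -> 1, {1} -> 1, {2} -> 1, {3} -> 1, {4} -> 1, {5} -> 1, {6} -> 1.
Now take the inner product of this character with each irreducible chi from the table, <chi_4*chi_3, chi> = (1/7) sum_C |C| (chi_4*chi_3)(C) conj(chi(C)):
  <chi_4*chi_3, chi_0> = (1/7)[1*(1)*conj(1) + 1*(1)*conj(1) + 1*(1)*conj(1) + 1*(1)*conj(1) + 1*(1)*conj(1) + 1*(1)*conj(1) + 1*(1)*conj(1)]
      = (1/7)[(1) + (1) + (1) + (1) + (1) + (1) + (1)] = 7/7 = 1
  <chi_4*chi_3, chi_1> = (1/7)[1*(1)*conj(1) + 1*(1)*conj(exp(2*I*pi/7)) + 1*(1)*conj(exp(4*I*pi/7)) + 1*(1)*conj(exp(6*I*pi/7)) + 1*(1)*conj(exp(-6*I*pi/7)) + 1*(1)*conj(exp(-4*I*pi/7)) + 1*(1)*conj(exp(-2*I*pi/7))]
      = (1/7)[(1) + (exp(-2*I*pi/7)) + (exp(-4*I*pi/7)) + (exp(-6*I*pi/7)) + (exp(6*I*pi/7)) + (exp(4*I*pi/7)) + (exp(2*I*pi/7))] = 0/7 = 0
  <chi_4*chi_3, chi_2> = (1/7)[1*(1)*conj(1) + 1*(1)*conj(exp(4*I*pi/7)) + 1*(1)*conj(exp(-6*I*pi/7)) + 1*(1)*conj(exp(-2*I*pi/7)) + 1*(1)*conj(exp(2*I*pi/7)) + 1*(1)*conj(exp(6*I*pi/7)) + 1*(1)*conj(exp(-4*I*pi/7))]
      = (1/7)[(1) + (exp(-4*I*pi/7)) + (exp(6*I*pi/7)) + (exp(2*I*pi/7)) + (exp(-2*I*pi/7)) + (exp(-6*I*pi/7)) + (exp(4*I*pi/7))] = 0/7 = 0
  <chi_4*chi_3, chi_3> = (1/7)[1*(1)*conj(1) + 1*(1)*conj(exp(6*I*pi/7)) + 1*(1)*conj(exp(-2*I*pi/7)) + 1*(1)*conj(exp(4*I*pi/7)) + 1*(1)*conj(exp(-4*I*pi/7)) + 1*(1)*conj(exp(2*I*pi/7)) + 1*(1)*conj(exp(-6*I*pi/7))]
      = (1/7)[(1) + (exp(-6*I*pi/7)) + (exp(2*I*pi/7)) + (exp(-4*I*pi/7)) + (exp(4*I*pi/7)) + (exp(-2*I*pi/7)) + (exp(6*I*pi/7))] = 0/7 = 0
  <chi_4*chi_3, chi_4> = (1/7)[1*(1)*conj(1) + 1*(1)*conj(exp(-6*I*pi/7)) + 1*(1)*conj(exp(2*I*pi/7)) + 1*(1)*conj(exp(-4*I*pi/7)) + 1*(1)*conj(exp(4*I*pi/7)) + 1*(1)*conj(exp(-2*I*pi/7)) + 1*(1)*conj(exp(6*I*pi/7))]
      = (1/7)[(1) + (exp(6*I*pi/7)) + (exp(-2*I*pi/7)) + (exp(4*I*pi/7)) + (exp(-4*I*pi/7)) + (exp(2*I*pi/7)) + (exp(-6*I*pi/7))] = 0/7 = 0
  <chi_4*chi_3, chi_5> = (1/7)[1*(1)*conj(1) + 1*(1)*conj(exp(-4*I*pi/7)) + 1*(1)*conj(exp(6*I*pi/7)) + 1*(1)*conj(exp(2*I*pi/7)) + 1*(1)*conj(exp(-2*I*pi/7)) + 1*(1)*conj(exp(-6*I*pi/7)) + 1*(1)*conj(exp(4*I*pi/7))]
      = (1/7)[(1) + (exp(4*I*pi/7)) + (exp(-6*I*pi/7)) + (exp(-2*I*pi/7)) + (exp(2*I*pi/7)) + (exp(6*I*pi/7)) + (exp(-4*I*pi/7))] = 0/7 = 0
  <chi_4*chi_3, chi_6> = (1/7)[1*(1)*conj(1) + 1*(1)*conj(exp(-2*I*pi/7)) + 1*(1)*conj(exp(-4*I*pi/7)) + 1*(1)*conj(exp(-6*I*pi/7)) + 1*(1)*conj(exp(6*I*pi/7)) + 1*(1)*conj(exp(4*I*pi/7)) + 1*(1)*conj(exp(2*I*pi/7))]
      = (1/7)[(1) + (exp(2*I*pi/7)) + (exp(4*I*pi/7)) + (exp(6*I*pi/7)) + (exp(-6*I*pi/7)) + (exp(-4*I*pi/7)) + (exp(-2*I*pi/7))] = 0/7 = 0
(Exp terms are combined using exp(i*s)*conj(exp(i*t)) = exp(i*(s-t)), and sums of them are collapsed using the identity that for every m > 1 the m distinct m-th roots of unity sum to 0, e.g. 1 + exp(2*I*pi/3) + exp(-2*I*pi/3) = 0.)
Hence the multiplicities are chi_0: 1. Dimension check: dim(chi_4)*dim(chi_3) = 1*1 = 1 and sum (mult * dim) = 1*1 = 1.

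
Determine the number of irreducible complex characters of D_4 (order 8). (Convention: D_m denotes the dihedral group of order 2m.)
5

The number of irreducible complex representations of a finite group equals its number of conjugacy classes. D_4 has 5 conjugacy classes (n/2 + 3 for n even), so D_4 (order 8) has exactly 5 irreducible complex representations.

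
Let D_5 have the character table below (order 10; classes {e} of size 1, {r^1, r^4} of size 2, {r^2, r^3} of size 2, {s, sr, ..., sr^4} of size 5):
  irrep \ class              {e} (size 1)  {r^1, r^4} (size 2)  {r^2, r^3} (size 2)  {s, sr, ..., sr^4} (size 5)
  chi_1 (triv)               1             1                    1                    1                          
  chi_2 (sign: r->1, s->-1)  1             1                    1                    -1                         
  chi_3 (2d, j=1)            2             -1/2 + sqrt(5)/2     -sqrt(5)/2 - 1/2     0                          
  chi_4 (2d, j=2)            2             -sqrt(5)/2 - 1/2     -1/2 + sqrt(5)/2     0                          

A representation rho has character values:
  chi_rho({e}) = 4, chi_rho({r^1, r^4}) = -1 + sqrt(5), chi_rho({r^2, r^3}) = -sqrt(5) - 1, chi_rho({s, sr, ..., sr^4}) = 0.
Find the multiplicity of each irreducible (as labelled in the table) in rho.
Multiplicities: chi_1: 0, chi_2: 0, chi_3: 2, chi_4: 0.

Proof sketch: Use <chi_rho, chi> = (1/|G|) sum_C |C| * chi_rho(C) * conj(chi(C)) with |G| = 10 for each irreducible chi in the table:
  <chi_rho, chi_1> = (1/10)[1*(4)*conj(1) + 2*(-1 + sqrt(5))*conj(1) + 2*(-sqrt(5) - 1)*conj(1) + 5*(0)*conj(1)]
      = (1/10)[(4) + (-2 + 2*sqrt(5)) + (-2*sqrt(5) - 2) + (0)] = 0/10 = 0
  <chi_rho, chi_2> = (1/10)[1*(4)*conj(1) + 2*(-1 + sqrt(5))*conj(1) + 2*(-sqrt(5) - 1)*conj(1) + 5*(0)*conj(-1)]
      = (1/10)[(4) + (-2 + 2*sqrt(5)) + (-2*sqrt(5) - 2) + (0)] = 0/10 = 0
  <chi_rho, chi_3> = (1/10)[1*(4)*conj(2) + 2*(-1 + sqrt(5))*conj(-1/2 + sqrt(5)/2) + 2*(-sqrt(5) - 1)*conj(-sqrt(5)/2 - 1/2) + 5*(0)*conj(0)]
      = (1/10)[(8) + (6 - 2*sqrt(5)) + (2*sqrt(5) + 6) + (0)] = 20/10 = 2
  <chi_rho, chi_4> = (1/10)[1*(4)*conj(2) + 2*(-1 + sqrt(5))*conj(-sqrt(5)/2 - 1/2) + 2*(-sqrt(5) - 1)*conj(-1/2 + sqrt(5)/2) + 5*(0)*conj(0)]
      = (1/10)[(8) + (-4) + (-4) + (0)] = 0/10 = 0
Dimension check: dim(rho) = sum (mult * dim) = 0*1 + 0*1 + 2*2 + 0*2 = 4 = chi_rho(e) = 4.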